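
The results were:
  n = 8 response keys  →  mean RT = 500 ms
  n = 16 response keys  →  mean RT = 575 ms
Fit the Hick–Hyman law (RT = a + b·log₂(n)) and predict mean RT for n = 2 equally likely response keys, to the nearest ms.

RT is linear in log₂ n, so two points fix the line:
  b = (575 − 500) / (log₂ 16 − log₂ 8) = 75 / (4 − 3) = 75 ms/bit
  a = 500 − 75 × 3 = 275 ms
Then RT(2) = 275 + 75 × log₂ 2 = 275 + 75 × 1 ≈ 350.000 ms.

350 ms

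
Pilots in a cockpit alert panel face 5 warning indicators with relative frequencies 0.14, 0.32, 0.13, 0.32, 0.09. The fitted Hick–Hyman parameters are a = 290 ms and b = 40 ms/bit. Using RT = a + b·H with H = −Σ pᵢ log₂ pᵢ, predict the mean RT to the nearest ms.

Entropy contributions −pᵢ log₂ pᵢ: 0.3971, 0.5260, 0.3826, 0.5260, 0.3127; sum H = 2.1445 bits.
RT = a + bH = 290 + 40·2.1445 = 375.78 ms.

376 ms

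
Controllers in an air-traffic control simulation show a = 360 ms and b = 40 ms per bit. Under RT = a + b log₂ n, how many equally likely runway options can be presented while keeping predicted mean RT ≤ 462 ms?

Information budget: (462 − 360)/40 = 2.5500 bits, so n ≤ 2^2.5500 = 5.856 → at most 5.

5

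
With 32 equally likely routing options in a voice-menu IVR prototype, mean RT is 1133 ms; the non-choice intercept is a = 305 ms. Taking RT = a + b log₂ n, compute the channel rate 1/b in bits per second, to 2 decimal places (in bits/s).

Choice component = 1133 − 305 = 828 ms over log₂(32) = 5 bits.
b = 828 / 5 = 165.600 ms/bit, so 1/b = 6.039 bits/s.

6.04 bits/s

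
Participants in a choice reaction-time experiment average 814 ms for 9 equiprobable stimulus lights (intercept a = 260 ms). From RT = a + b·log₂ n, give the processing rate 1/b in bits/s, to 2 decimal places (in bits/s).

5.72 bits/s

b = (814 − 260)/log₂ 9 = 554/3.1699 = 174.768 ms per bit = 0.17477 s/bit; the reciprocal is 5.722 bits/s.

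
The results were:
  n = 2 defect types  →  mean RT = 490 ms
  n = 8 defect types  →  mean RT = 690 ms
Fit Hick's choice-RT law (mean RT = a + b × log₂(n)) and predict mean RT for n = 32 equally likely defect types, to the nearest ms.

890 ms

With log₂ n on the abscissa the relation is linear; from the two conditions:
  b = (690 − 490) / (log₂ 8 − log₂ 2) = 200 / (3 − 1) = 100 ms/bit
  a = 490 − 100 × 1 = 390 ms
Then RT(32) = 390 + 100 × log₂ 32 = 390 + 100 × 5 ≈ 890.000 ms.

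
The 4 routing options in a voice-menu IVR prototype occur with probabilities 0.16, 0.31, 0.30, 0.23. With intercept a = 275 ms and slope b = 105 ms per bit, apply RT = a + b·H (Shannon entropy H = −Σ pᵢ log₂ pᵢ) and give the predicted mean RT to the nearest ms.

480 ms

H = 0.16·log₂(1/0.16) + 0.31·log₂(1/0.31) + 0.30·log₂(1/0.30) + 0.23·log₂(1/0.23) = 1.9556 bits.
RT = 275 + 105 × 1.9556 = 480.33 ms.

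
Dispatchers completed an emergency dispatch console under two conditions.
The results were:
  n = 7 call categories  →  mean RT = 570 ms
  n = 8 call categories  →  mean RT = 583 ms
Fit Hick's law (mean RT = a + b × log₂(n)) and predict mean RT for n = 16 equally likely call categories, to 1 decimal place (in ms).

Solve the two-equation system in a and b:
  b = (583 − 570) / (log₂ 8 − log₂ 7) = 13 / (3 − 2.8074) = 67.482 ms/bit
  a = 570 − 67.482 × 2.8074 = 380.555 ms
Then RT(16) = 380.555 + 67.482 × log₂ 16 = 380.555 + 67.482 × 4 ≈ 650.482 ms.

650.5 ms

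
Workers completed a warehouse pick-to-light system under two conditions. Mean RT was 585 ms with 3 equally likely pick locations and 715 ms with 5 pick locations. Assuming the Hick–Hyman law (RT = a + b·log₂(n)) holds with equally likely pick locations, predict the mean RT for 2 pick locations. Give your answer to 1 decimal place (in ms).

481.8 ms

Solve the two-equation system in a and b:
  b = (715 − 585) / (log₂ 5 − log₂ 3) = 130 / (2.3219 − 1.5850) = 176.399 ms/bit
  a = 585 − 176.399 × 1.5850 = 305.414 ms
Then RT(2) = 305.414 + 176.399 × log₂ 2 = 305.414 + 176.399 × 1 ≈ 481.813 ms.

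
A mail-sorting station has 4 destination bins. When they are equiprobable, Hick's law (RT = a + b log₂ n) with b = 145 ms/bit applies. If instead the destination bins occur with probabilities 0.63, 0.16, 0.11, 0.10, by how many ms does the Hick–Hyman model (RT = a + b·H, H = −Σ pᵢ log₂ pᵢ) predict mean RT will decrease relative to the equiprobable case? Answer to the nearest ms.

69 ms

The RT saving is b·ΔH. Equiprobable H₀ = log₂(4) = 2.0000 bits; with the given probabilities H = 1.5254 bits.
b·(H₀ − H) = 145 × (2.0000 − 1.5254) = 68.81 ms.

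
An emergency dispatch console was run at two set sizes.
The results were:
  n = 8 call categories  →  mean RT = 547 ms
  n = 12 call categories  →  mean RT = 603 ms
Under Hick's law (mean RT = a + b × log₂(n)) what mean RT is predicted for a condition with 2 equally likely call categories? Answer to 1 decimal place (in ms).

Fit slope and intercept:
  b = (603 − 547) / (log₂ 12 − log₂ 8) = 56 / (3.5850 − 3) = 95.733 ms/bit
  a = 547 − 95.733 × 3 = 259.802 ms
Then RT(2) = 259.802 + 95.733 × log₂ 2 = 259.802 + 95.733 × 1 ≈ 355.535 ms.

355.5 ms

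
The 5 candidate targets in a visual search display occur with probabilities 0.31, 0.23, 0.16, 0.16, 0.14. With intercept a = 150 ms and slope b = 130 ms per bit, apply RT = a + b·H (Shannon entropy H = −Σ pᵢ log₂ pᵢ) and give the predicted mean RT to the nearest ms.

Entropy contributions −pᵢ log₂ pᵢ: 0.5238, 0.4877, 0.4230, 0.4230, 0.3971; sum H = 2.2546 bits.
RT = a + bH = 150 + 130·2.2546 = 443.10 ms.

443 ms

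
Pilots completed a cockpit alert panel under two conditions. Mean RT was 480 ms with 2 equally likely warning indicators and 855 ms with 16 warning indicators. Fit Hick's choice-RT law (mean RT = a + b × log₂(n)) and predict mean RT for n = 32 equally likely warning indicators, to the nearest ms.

980 ms

Solve the two-equation system in a and b:
  b = (855 − 480) / (log₂ 16 − log₂ 2) = 375 / (4 − 1) = 125 ms/bit
  a = 480 − 125 × 1 = 355 ms
Then RT(32) = 355 + 125 × log₂ 32 = 355 + 125 × 5 ≈ 980.000 ms.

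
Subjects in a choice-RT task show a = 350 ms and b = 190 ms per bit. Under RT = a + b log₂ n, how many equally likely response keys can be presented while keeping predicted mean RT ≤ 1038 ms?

12

190·log₂ n ≤ 1038 − 350 = 688, giving log₂ n ≤ 3.6211 and n ≤ 12.304. The largest whole number is 12.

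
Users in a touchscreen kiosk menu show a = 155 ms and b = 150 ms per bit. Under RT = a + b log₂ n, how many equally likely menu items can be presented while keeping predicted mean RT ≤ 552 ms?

150·log₂ n ≤ 552 − 155 = 397, giving log₂ n ≤ 2.6467 and n ≤ 6.262. The largest whole number is 6.

6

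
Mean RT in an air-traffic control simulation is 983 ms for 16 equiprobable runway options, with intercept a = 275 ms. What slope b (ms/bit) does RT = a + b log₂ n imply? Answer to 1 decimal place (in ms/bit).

177.0 ms/bit

b = (983 − 275) / log₂(16) = 708 / 4 = 177.000 ms/bit.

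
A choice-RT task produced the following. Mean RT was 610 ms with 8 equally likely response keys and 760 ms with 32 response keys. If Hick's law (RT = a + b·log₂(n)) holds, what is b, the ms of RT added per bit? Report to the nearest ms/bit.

Slope: b = (760 − 610) / (log₂ 32 − log₂ 8) = 150/2.0000 = 75 ms/bit.

75 ms/bit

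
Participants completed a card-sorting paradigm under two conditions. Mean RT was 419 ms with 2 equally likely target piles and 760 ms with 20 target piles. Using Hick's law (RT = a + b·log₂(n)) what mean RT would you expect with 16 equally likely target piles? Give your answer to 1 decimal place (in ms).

Fit slope and intercept:
  b = (760 − 419) / (log₂ 20 − log₂ 2) = 341 / (4.3219 − 1) = 102.651 ms/bit
  a = 419 − 102.651 × 1 = 316.349 ms
Then RT(16) = 316.349 + 102.651 × log₂ 16 = 316.349 + 102.651 × 4 ≈ 726.954 ms.

727.0 ms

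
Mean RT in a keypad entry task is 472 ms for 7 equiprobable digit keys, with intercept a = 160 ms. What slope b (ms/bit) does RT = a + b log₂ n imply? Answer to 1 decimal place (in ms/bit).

log₂(7) = 2.8074 bits.
b = (RT − a)/log₂ n = (472 − 160) / 2.8074 = 111.137 ms/bit.

111.1 ms/bit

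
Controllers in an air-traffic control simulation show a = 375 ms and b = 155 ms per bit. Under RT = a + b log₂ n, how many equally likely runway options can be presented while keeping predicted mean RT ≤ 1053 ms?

Information budget: (1053 − 375)/155 = 4.3742 bits, so n ≤ 2^4.3742 = 20.738 → at most 20.

20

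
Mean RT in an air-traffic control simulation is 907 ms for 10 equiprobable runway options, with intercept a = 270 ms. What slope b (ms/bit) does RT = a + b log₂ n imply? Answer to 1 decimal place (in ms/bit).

log₂(10) = 3.3219 bits.
b = (RT − a)/log₂ n = (907 − 270) / 3.3219 = 191.756 ms/bit.

191.8 ms/bit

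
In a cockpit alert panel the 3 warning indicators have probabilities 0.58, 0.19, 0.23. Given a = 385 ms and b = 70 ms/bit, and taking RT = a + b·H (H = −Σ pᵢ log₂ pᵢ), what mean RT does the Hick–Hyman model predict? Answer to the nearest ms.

H = 0.58·log₂(1/0.58) + 0.19·log₂(1/0.19) + 0.23·log₂(1/0.23) = 1.3987 bits.
RT = 385 + 70 × 1.3987 = 482.91 ms.

483 ms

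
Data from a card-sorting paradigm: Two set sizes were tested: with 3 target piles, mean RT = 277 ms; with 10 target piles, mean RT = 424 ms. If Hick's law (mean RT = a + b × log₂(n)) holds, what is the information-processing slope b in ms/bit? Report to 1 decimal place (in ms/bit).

b = (RT₂ − RT₁)/(log₂ n₂ − log₂ n₁) = (424 − 277)/(3.3219 − 1.5850) = 84.630 ms/bit.

84.6 ms/bit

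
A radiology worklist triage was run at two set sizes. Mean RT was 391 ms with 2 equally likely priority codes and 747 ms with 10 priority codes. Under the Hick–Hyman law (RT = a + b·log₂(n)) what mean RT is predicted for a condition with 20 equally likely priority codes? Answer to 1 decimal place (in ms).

Solve the two-equation system in a and b:
  b = (747 − 391) / (log₂ 10 − log₂ 2) = 356 / (3.3219 − 1) = 153.321 ms/bit
  a = 391 − 153.321 × 1 = 237.679 ms
Then RT(20) = 237.679 + 153.321 × log₂ 20 = 237.679 + 153.321 × 4.3219 ≈ 900.321 ms.

900.3 ms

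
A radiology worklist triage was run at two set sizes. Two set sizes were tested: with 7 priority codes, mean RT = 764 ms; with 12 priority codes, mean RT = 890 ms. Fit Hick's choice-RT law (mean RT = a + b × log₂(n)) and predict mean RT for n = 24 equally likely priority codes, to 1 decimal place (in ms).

1052.0 ms

RT is linear in log₂ n, so two points fix the line:
  b = (890 − 764) / (log₂ 12 − log₂ 7) = 126 / (3.5850 − 2.8074) = 162.035 ms/bit
  a = 764 − 162.035 × 2.8074 = 309.109 ms
Then RT(24) = 309.109 + 162.035 × log₂ 24 = 309.109 + 162.035 × 4.5850 ≈ 1052.035 ms.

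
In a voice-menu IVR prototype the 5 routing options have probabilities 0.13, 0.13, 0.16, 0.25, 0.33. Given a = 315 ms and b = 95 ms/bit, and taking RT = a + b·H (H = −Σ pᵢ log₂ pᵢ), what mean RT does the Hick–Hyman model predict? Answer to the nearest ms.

Entropy contributions −pᵢ log₂ pᵢ: 0.3826, 0.3826, 0.4230, 0.5000, 0.5278; sum H = 2.2161 bits.
RT = a + bH = 315 + 95·2.2161 = 525.53 ms.

526 ms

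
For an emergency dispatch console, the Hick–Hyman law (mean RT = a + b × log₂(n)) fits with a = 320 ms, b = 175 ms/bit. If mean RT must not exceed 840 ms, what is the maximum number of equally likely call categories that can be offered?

Information budget: (840 − 320)/175 = 2.9714 bits, so n ≤ 2^2.9714 = 7.843 → at most 7.

7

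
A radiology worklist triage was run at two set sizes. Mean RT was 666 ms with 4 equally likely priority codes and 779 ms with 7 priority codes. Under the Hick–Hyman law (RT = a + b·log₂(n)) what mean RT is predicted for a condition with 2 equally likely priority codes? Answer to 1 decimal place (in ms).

Fit slope and intercept:
  b = (779 − 666) / (log₂ 7 − log₂ 4) = 113 / (2.8074 − 2) = 139.963 ms/bit
  a = 666 − 139.963 × 2 = 386.074 ms
Then RT(2) = 386.074 + 139.963 × log₂ 2 = 386.074 + 139.963 × 1 ≈ 526.037 ms.

526.0 ms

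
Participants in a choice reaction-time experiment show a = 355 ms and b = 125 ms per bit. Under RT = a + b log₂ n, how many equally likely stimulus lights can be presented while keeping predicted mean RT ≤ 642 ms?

125·log₂ n ≤ 642 − 355 = 287, giving log₂ n ≤ 2.2960 and n ≤ 4.911. The largest whole number is 4.

4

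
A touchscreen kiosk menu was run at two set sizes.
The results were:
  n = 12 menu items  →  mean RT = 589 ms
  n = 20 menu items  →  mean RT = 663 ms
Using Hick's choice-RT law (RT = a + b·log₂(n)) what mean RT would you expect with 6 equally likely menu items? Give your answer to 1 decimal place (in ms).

488.6 ms

RT is linear in log₂ n, so two points fix the line:
  b = (663 − 589) / (log₂ 20 − log₂ 12) = 74 / (4.3219 − 3.5850) = 100.412 ms/bit
  a = 589 − 100.412 × 3.5850 = 229.028 ms
Then RT(6) = 229.028 + 100.412 × log₂ 6 = 229.028 + 100.412 × 2.5850 ≈ 488.588 ms.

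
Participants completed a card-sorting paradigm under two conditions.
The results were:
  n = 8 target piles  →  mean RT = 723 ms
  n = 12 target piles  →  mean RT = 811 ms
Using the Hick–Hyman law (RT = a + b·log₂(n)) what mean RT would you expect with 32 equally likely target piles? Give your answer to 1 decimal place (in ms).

RT is linear in log₂ n, so two points fix the line:
  b = (811 − 723) / (log₂ 12 − log₂ 8) = 88 / (3.5850 − 3) = 150.437 ms/bit
  a = 723 − 150.437 × 3 = 271.689 ms
Then RT(32) = 271.689 + 150.437 × log₂ 32 = 271.689 + 150.437 × 5 ≈ 1023.874 ms.

1023.9 ms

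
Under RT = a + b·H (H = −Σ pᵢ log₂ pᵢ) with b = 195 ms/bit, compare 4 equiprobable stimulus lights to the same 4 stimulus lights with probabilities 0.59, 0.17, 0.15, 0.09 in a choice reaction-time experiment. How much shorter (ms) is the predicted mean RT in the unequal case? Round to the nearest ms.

The RT saving is b·ΔH. Equiprobable H₀ = log₂(4) = 2.0000 bits; with the given probabilities H = 1.6069 bits.
b·(H₀ − H) = 195 × (2.0000 − 1.6069) = 76.65 ms.

77 ms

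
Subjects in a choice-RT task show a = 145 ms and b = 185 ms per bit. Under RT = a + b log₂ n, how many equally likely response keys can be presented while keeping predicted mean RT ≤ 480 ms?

3

Set 145 + 185·log₂ n ≤ 480 → log₂ n ≤ (480 − 145)/185 = 1.8108.
So n ≤ 2^1.8108 = 3.508; the largest integer n is 3.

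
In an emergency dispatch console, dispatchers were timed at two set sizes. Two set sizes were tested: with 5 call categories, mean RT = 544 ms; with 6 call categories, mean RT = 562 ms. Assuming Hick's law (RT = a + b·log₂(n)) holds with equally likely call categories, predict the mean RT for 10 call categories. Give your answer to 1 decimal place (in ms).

Fit slope and intercept:
  b = (562 − 544) / (log₂ 6 − log₂ 5) = 18 / (2.5850 − 2.3219) = 68.432 ms/bit
  a = 544 − 68.432 × 2.3219 = 385.106 ms
Then RT(10) = 385.106 + 68.432 × log₂ 10 = 385.106 + 68.432 × 3.3219 ≈ 612.432 ms.

612.4 ms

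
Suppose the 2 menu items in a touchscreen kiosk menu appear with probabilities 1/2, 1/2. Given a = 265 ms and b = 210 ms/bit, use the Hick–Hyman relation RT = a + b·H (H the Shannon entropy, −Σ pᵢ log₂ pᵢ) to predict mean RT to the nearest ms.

475 ms

Each term −pᵢ log₂ pᵢ: 0.5·1 + 0.5·1; summed, H = 1.000 bits.
Mean RT = a + bH = 265 + 210·1.000 = 475.00 ms.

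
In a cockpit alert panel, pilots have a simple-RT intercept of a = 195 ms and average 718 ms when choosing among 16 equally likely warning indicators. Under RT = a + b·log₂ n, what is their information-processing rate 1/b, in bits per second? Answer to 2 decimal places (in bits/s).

Choice component = 718 − 195 = 523 ms over log₂(16) = 4 bits.
b = 523 / 4 = 130.750 ms/bit, so 1/b = 7.648 bits/s.

7.65 bits/s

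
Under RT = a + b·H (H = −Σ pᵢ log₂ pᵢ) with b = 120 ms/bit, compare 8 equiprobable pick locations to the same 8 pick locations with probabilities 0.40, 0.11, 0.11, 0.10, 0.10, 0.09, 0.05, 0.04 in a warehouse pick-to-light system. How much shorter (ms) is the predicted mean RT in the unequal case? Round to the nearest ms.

The RT saving is b·ΔH. Equiprobable H₀ = log₂(8) = 3.0000 bits; with the given probabilities H = 2.6082 bits.
b·(H₀ − H) = 120 × (3.0000 − 2.6082) = 47.01 ms.

47 ms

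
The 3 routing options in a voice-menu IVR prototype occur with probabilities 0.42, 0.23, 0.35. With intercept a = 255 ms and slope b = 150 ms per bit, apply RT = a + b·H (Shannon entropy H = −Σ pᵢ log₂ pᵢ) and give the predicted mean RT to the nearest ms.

487 ms

H = 0.42·log₂(1/0.42) + 0.23·log₂(1/0.23) + 0.35·log₂(1/0.35) = 1.5434 bits.
RT = 255 + 150 × 1.5434 = 486.51 ms.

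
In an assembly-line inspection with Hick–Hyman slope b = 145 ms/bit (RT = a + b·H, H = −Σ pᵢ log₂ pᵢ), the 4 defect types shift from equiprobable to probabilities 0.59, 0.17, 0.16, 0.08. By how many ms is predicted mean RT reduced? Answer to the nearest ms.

Equiprobable entropy H₀ = log₂ 4 = 2.0000 bits.
Skewed entropy H = −Σ pᵢ log₂ pᵢ = 1.5982 bits.
ΔRT = b·(H₀ − H) = 145 × 0.4018 = 58.26 ms.

58 ms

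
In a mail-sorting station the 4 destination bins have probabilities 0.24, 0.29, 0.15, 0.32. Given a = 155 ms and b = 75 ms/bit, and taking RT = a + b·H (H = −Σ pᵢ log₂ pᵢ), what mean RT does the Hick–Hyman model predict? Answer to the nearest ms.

301 ms

Entropy contributions −pᵢ log₂ pᵢ: 0.4941, 0.5179, 0.4105, 0.5260; sum H = 1.9486 bits.
RT = a + bH = 155 + 75·1.9486 = 301.15 ms.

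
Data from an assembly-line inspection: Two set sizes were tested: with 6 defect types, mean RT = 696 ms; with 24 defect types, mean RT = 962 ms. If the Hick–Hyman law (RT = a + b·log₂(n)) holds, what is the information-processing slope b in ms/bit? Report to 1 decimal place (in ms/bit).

133.0 ms/bit

Slope: b = (962 − 696) / (log₂ 24 − log₂ 6) = 266/2.0000 = 133.000 ms/bit.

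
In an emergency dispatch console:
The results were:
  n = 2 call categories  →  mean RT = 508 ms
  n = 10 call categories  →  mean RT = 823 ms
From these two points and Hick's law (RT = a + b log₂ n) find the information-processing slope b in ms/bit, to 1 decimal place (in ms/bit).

135.7 ms/bit

The slope on a log₂ axis is (823 − 508) / (3.3219 − 1) = 135.663 ms/bit.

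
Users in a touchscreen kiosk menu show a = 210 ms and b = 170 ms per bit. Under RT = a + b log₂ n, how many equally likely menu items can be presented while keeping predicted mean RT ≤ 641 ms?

5

Set 210 + 170·log₂ n ≤ 641 → log₂ n ≤ (641 − 210)/170 = 2.5353.
So n ≤ 2^2.5353 = 5.797; the largest integer n is 5.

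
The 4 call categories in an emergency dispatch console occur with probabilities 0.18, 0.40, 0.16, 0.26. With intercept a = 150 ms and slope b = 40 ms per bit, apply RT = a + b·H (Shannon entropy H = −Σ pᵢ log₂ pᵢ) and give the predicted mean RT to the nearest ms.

226 ms

Entropy contributions −pᵢ log₂ pᵢ: 0.4453, 0.5288, 0.4230, 0.5053; sum H = 1.9024 bits.
RT = a + bH = 150 + 40·1.9024 = 226.10 ms.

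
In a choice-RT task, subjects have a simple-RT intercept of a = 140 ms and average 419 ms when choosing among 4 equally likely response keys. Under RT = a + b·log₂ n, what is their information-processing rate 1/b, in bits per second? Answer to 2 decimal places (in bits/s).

Choice component = 419 − 140 = 279 ms over log₂(4) = 2 bits.
b = 279 / 2 = 139.500 ms/bit, so 1/b = 7.168 bits/s.

7.17 bits/s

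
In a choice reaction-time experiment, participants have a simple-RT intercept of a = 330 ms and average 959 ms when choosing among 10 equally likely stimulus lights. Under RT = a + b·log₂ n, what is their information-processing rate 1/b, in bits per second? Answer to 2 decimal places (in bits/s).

Choice component = 959 − 330 = 629 ms over log₂(10) = 3.3219 bits.
b = 629 / 3.3219 = 189.348 ms/bit, so 1/b = 5.281 bits/s.

5.28 bits/s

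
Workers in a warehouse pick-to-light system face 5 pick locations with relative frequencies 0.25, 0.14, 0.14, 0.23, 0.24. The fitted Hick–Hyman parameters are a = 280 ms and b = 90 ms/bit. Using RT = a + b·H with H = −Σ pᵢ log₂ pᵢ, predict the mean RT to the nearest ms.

485 ms

Entropy contributions −pᵢ log₂ pᵢ: 0.5000, 0.3971, 0.3971, 0.4877, 0.4941; sum H = 2.2760 bits.
RT = a + bH = 280 + 90·2.2760 = 484.84 ms.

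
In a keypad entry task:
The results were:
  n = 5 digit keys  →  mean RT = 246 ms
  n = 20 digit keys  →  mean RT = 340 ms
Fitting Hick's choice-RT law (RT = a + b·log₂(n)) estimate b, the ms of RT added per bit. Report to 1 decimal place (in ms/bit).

47.0 ms/bit

b = (RT₂ − RT₁)/(log₂ n₂ − log₂ n₁) = (340 − 246)/(4.3219 − 2.3219) = 47.000 ms/bit.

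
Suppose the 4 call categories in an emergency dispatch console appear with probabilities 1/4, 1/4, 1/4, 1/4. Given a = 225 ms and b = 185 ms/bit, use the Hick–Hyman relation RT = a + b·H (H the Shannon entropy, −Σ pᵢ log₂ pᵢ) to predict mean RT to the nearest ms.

595 ms

H = −Σ pᵢ log₂ pᵢ = 0.25·2 + 0.25·2 + 0.25·2 + 0.25·2 = 2.000 bits.
RT = 225 + 185 × 2.000 = 595.00 ms.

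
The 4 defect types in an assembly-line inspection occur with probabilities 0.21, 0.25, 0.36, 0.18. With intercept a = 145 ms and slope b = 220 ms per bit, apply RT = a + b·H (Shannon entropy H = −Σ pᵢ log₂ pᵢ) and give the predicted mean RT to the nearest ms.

H = 0.21·log₂(1/0.21) + 0.25·log₂(1/0.25) + 0.36·log₂(1/0.36) + 0.18·log₂(1/0.18) = 1.9487 bits.
RT = 145 + 220 × 1.9487 = 573.72 ms.

574 ms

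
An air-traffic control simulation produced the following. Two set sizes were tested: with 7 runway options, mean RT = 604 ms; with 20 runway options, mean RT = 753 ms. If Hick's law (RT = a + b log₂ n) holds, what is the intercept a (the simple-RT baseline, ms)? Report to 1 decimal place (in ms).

b = (RT₂ − RT₁)/(log₂ n₂ − log₂ n₁) = (753 − 604)/(4.3219 − 2.8074) = 98.378 ms/bit.
a = RT₁ − b·log₂ n₁ = 604 − 98.378 × 2.8074 = 327.819 ms.

327.8 ms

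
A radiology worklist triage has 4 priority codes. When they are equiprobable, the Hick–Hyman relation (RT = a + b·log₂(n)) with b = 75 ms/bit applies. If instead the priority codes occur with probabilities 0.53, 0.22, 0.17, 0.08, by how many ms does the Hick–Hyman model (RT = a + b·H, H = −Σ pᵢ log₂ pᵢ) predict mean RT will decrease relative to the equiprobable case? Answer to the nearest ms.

Equiprobable entropy H₀ = log₂ 4 = 2.0000 bits.
Skewed entropy H = −Σ pᵢ log₂ pᵢ = 1.6921 bits.
ΔRT = b·(H₀ − H) = 75 × 0.3079 = 23.09 ms.

23 ms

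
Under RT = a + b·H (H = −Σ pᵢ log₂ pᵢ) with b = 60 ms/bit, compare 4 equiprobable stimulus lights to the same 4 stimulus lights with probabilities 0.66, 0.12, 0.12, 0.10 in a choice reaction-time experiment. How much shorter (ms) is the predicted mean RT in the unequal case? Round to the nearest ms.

32 ms

The RT saving is b·ΔH. Equiprobable H₀ = log₂(4) = 2.0000 bits; with the given probabilities H = 1.4620 bits.
b·(H₀ − H) = 60 × (2.0000 − 1.4620) = 32.28 ms.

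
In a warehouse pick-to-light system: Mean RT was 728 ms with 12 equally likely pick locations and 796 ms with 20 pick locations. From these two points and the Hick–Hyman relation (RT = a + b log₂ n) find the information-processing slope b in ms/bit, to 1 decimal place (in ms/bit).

Slope: b = (796 − 728) / (log₂ 20 − log₂ 12) = 68/0.7370 = 92.270 ms/bit.

92.3 ms/bit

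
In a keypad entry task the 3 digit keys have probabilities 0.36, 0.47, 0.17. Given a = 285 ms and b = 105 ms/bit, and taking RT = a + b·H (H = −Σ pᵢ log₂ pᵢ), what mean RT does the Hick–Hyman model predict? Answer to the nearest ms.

H = 0.36·log₂(1/0.36) + 0.47·log₂(1/0.47) + 0.17·log₂(1/0.17) = 1.4772 bits.
RT = 285 + 105 × 1.4772 = 440.10 ms.

440 ms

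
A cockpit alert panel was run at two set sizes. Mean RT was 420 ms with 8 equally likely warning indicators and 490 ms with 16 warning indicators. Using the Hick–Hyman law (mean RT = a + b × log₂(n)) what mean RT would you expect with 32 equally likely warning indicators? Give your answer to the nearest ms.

With log₂ n on the abscissa the relation is linear; from the two conditions:
  b = (490 − 420) / (log₂ 16 − log₂ 8) = 70 / (4 − 3) = 70 ms/bit
  a = 420 − 70 × 3 = 210 ms
Then RT(32) = 210 + 70 × log₂ 32 = 210 + 70 × 5 ≈ 560.000 ms.

560 ms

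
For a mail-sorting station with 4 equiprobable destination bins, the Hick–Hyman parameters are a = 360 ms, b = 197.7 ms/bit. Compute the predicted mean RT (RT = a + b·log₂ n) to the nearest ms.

755 ms

log₂(4) = 2 bits, so RT = 360 + 197.7 × 2 ≈ 755.400 ms.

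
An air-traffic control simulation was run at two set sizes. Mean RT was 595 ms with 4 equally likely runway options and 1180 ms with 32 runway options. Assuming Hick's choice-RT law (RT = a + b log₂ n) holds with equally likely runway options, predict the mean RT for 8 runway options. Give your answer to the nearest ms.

RT is linear in log₂ n, so two points fix the line:
  b = (1180 − 595) / (log₂ 32 − log₂ 4) = 585 / (5 − 2) = 195 ms/bit
  a = 595 − 195 × 2 = 205 ms
Then RT(8) = 205 + 195 × log₂ 8 = 205 + 195 × 3 ≈ 790.000 ms.

790 ms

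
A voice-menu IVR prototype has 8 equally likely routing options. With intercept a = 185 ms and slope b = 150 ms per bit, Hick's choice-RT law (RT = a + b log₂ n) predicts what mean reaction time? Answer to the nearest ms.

log₂(8) = 3 bits, so RT = 185 + 150 × 3 ≈ 635.000 ms.

635 ms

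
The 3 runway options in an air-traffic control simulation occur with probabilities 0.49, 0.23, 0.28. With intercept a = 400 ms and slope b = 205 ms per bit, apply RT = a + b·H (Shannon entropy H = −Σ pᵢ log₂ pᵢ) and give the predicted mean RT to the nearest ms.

Entropy contributions −pᵢ log₂ pᵢ: 0.5043, 0.4877, 0.5142; sum H = 1.5062 bits.
RT = a + bH = 400 + 205·1.5062 = 708.76 ms.

709 ms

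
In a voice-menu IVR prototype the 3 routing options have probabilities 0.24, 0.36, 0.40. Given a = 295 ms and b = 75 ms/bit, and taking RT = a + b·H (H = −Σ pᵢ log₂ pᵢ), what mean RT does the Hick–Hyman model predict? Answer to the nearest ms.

H = 0.24·log₂(1/0.24) + 0.36·log₂(1/0.36) + 0.40·log₂(1/0.40) = 1.5535 bits.
RT = 295 + 75 × 1.5535 = 411.51 ms.

412 ms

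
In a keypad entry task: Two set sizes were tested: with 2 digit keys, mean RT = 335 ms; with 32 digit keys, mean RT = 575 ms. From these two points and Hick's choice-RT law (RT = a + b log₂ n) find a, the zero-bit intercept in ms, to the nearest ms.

The slope on a log₂ axis is (575 − 335) / (5 − 1) = 60 ms/bit.
a = RT₁ − b·log₂ n₁ = 335 − 60 × 1 = 275.000 ms.

275 ms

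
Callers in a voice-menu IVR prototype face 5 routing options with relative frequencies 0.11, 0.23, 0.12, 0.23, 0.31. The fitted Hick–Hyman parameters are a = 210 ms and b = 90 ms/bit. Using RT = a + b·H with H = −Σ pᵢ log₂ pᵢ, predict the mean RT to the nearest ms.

H = 0.11·log₂(1/0.11) + 0.23·log₂(1/0.23) + 0.12·log₂(1/0.12) + 0.23·log₂(1/0.23) + 0.31·log₂(1/0.31) = 2.2165 bits.
RT = 210 + 90 × 2.2165 = 409.48 ms.

409 ms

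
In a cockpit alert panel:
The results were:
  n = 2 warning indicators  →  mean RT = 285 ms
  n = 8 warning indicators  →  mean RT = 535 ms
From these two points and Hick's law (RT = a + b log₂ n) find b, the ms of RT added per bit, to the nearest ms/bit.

125 ms/bit

b = (RT₂ − RT₁)/(log₂ n₂ − log₂ n₁) = (535 − 285)/(3 − 1) = 125 ms/bit.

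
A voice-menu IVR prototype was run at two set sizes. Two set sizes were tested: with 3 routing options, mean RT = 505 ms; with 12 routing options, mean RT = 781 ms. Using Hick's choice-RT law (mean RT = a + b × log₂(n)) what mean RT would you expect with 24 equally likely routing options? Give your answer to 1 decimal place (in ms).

Fit slope and intercept:
  b = (781 − 505) / (log₂ 12 − log₂ 3) = 276 / (3.5850 − 1.5850) = 138.000 ms/bit
  a = 505 − 138.000 × 1.5850 = 286.275 ms
Then RT(24) = 286.275 + 138.000 × log₂ 24 = 286.275 + 138.000 × 4.5850 ≈ 919.000 ms.

919.0 ms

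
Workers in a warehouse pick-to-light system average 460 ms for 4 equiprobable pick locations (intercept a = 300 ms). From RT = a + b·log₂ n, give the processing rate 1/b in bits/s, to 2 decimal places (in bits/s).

b = (460 − 300)/log₂ 4 = 160/2 = 80.000 ms per bit = 0.08000 s/bit; the reciprocal is 12.500 bits/s.

12.50 bits/s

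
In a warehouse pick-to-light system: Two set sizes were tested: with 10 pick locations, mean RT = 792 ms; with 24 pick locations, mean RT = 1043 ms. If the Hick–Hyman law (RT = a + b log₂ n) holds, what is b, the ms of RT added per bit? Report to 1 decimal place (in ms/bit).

198.7 ms/bit

b = (RT₂ − RT₁)/(log₂ n₂ − log₂ n₁) = (1043 − 792)/(4.5850 − 3.3219) = 198.728 ms/bit.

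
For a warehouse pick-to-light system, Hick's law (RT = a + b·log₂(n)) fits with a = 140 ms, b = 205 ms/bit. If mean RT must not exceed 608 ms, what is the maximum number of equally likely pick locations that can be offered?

4

Set 140 + 205·log₂ n ≤ 608 → log₂ n ≤ (608 − 140)/205 = 2.2829.
So n ≤ 2^2.2829 = 4.867; the largest integer n is 4.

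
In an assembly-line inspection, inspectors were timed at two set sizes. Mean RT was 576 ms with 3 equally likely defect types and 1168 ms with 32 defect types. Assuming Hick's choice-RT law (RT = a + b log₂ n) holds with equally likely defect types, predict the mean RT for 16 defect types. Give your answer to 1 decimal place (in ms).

994.6 ms

Fit slope and intercept:
  b = (1168 − 576) / (log₂ 32 − log₂ 3) = 592 / (5 − 1.5850) = 173.351 ms/bit
  a = 576 − 173.351 × 1.5850 = 301.245 ms
Then RT(16) = 301.245 + 173.351 × log₂ 16 = 301.245 + 173.351 × 4 ≈ 994.649 ms.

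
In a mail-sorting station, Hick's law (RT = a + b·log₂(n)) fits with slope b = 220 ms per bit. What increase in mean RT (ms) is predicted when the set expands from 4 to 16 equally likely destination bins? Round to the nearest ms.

The intercept a cancels: ΔRT = b·(log₂ n₂ − log₂ n₁) = b·log₂(n₂/n₁).
log₂(16) − log₂(4) = log₂(16/4) = log₂(4) = 2.
ΔRT = 220 × 2.0000 = 440.000 ms.

440 ms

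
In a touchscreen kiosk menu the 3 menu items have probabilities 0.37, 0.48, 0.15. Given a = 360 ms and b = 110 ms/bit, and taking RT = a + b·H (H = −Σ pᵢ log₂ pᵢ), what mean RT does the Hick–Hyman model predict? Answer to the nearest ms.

Entropy contributions −pᵢ log₂ pᵢ: 0.5307, 0.5083, 0.4105; sum H = 1.4495 bits.
RT = a + bH = 360 + 110·1.4495 = 519.45 ms.

519 ms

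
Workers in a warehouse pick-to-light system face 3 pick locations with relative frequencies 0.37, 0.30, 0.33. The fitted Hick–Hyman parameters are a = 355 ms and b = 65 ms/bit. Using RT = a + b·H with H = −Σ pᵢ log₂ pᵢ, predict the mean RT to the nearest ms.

458 ms

H = 0.37·log₂(1/0.37) + 0.30·log₂(1/0.30) + 0.33·log₂(1/0.33) = 1.5796 bits.
RT = 355 + 65 × 1.5796 = 457.68 ms.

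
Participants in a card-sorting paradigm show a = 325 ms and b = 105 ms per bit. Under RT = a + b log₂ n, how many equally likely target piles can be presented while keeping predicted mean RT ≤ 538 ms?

Information budget: (538 − 325)/105 = 2.0286 bits, so n ≤ 2^2.0286 = 4.080 → at most 4.

4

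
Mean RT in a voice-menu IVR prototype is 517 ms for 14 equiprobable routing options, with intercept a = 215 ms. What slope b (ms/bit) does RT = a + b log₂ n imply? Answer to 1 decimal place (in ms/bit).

79.3 ms/bit

14 alternatives carry log₂ 14 = 3.8074 bits; the choice cost is 517 − 215 = 302 ms, so b = 302/3.8074 = 79.320 ms/bit.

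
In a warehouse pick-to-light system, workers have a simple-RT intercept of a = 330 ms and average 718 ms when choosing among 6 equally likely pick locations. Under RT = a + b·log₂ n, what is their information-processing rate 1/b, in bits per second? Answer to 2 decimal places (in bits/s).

Choice component = 718 − 330 = 388 ms over log₂(6) = 2.5850 bits.
b = 388 / 2.5850 = 150.099 ms/bit, so 1/b = 6.662 bits/s.

6.66 bits/s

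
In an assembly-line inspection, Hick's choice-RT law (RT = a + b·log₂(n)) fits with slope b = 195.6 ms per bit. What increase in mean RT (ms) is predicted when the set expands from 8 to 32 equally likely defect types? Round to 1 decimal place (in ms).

391.2 ms

Only the slope matters, since a is common to both: ΔRT = b·log₂(n₂/n₁).
log₂(32) − log₂(8) = log₂(32/8) = log₂(4) = 2.
ΔRT = 195.6 × 2.0000 = 391.200 ms.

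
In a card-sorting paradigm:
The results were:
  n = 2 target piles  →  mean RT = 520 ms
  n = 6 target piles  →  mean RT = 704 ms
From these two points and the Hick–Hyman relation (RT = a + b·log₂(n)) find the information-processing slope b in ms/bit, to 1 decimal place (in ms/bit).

116.1 ms/bit

b = (RT₂ − RT₁)/(log₂ n₂ − log₂ n₁) = (704 − 520)/(2.5850 − 1) = 116.091 ms/bit.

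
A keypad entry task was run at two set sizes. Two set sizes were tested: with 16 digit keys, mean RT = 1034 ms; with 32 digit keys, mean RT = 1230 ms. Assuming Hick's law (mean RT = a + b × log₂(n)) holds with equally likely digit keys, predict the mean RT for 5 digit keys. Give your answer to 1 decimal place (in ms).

705.1 ms

Fit slope and intercept:
  b = (1230 − 1034) / (log₂ 32 − log₂ 16) = 196 / (5 − 4) = 196.000 ms/bit
  a = 1034 − 196.000 × 4 = 250.000 ms
Then RT(5) = 250.000 + 196.000 × log₂ 5 = 250.000 + 196.000 × 2.3219 ≈ 705.098 ms.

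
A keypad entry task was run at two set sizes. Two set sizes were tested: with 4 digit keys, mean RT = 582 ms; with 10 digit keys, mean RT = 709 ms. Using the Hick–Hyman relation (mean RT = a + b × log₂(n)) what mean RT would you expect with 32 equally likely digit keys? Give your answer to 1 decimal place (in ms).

870.2 ms

With log₂ n on the abscissa the relation is linear; from the two conditions:
  b = (709 − 582) / (log₂ 10 − log₂ 4) = 127 / (3.3219 − 2) = 96.072 ms/bit
  a = 582 − 96.072 × 2 = 389.856 ms
Then RT(32) = 389.856 + 96.072 × log₂ 32 = 389.856 + 96.072 × 5 ≈ 870.215 ms.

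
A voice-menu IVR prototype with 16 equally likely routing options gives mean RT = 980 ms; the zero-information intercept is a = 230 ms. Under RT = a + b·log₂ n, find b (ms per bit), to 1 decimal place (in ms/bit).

187.5 ms/bit

b = (980 − 230) / log₂(16) = 750 / 4 = 187.500 ms/bit.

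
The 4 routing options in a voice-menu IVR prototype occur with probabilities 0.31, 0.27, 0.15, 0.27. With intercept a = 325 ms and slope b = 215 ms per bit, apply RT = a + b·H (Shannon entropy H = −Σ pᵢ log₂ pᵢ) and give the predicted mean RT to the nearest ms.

745 ms

Entropy contributions −pᵢ log₂ pᵢ: 0.5238, 0.5100, 0.4105, 0.5100; sum H = 1.9544 bits.
RT = a + bH = 325 + 215·1.9544 = 745.19 ms.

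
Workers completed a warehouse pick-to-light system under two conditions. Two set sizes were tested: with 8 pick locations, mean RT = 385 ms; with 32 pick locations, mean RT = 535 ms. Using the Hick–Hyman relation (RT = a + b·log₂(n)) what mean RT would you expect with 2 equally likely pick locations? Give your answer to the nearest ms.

235 ms

RT is linear in log₂ n, so two points fix the line:
  b = (535 − 385) / (log₂ 32 − log₂ 8) = 150 / (5 − 3) = 75 ms/bit
  a = 385 − 75 × 3 = 160 ms
Then RT(2) = 160 + 75 × log₂ 2 = 160 + 75 × 1 ≈ 235.000 ms.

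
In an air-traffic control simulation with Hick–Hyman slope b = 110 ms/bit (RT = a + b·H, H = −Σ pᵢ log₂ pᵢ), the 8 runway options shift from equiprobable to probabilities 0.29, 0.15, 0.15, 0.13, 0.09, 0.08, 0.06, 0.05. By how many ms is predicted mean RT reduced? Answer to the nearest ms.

24 ms

The RT saving is b·ΔH. Equiprobable H₀ = log₂(8) = 3.0000 bits; with the given probabilities H = 2.7854 bits.
b·(H₀ − H) = 110 × (3.0000 − 2.7854) = 23.60 ms.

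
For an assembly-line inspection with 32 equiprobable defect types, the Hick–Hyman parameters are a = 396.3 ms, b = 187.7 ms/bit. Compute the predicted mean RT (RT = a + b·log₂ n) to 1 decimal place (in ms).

log₂(32) = 5 bits, so RT = 396.3 + 187.7 × 5 ≈ 1334.800 ms.

1334.8 ms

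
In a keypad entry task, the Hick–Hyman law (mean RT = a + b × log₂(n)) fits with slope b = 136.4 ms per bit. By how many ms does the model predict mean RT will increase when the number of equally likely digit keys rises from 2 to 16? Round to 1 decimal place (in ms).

409.2 ms

Only the slope matters, since a is common to both: ΔRT = b·log₂(n₂/n₁).
log₂(16) − log₂(2) = log₂(16/2) = log₂(8) = 3.
ΔRT = 136.4 × 3.0000 = 409.200 ms.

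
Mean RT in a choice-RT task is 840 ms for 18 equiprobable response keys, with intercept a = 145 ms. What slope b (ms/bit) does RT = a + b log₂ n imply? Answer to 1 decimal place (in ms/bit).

166.7 ms/bit

b = (840 − 145) / log₂(18) = 695 / 4.1699 = 166.670 ms/bit.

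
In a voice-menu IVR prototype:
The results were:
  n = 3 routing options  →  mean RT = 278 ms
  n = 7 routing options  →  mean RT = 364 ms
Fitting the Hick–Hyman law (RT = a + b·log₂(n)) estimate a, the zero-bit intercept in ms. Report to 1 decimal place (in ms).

Slope: b = (364 − 278) / (log₂ 7 − log₂ 3) = 86/1.2224 = 70.354 ms/bit.
a = RT₁ − b·log₂ n₁ = 278 − 70.354 × 1.5850 = 166.492 ms.

166.5 ms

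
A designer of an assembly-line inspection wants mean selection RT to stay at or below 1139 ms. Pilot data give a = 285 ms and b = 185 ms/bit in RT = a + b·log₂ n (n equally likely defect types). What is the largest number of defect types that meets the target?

185·log₂ n ≤ 1139 − 285 = 854, giving log₂ n ≤ 4.6162 and n ≤ 24.526. The largest whole number is 24.

24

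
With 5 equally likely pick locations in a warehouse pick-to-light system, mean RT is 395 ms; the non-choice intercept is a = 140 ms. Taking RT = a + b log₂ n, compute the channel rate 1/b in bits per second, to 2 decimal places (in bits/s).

b = (395 − 140)/log₂ 5 = 255/2.3219 = 109.823 ms per bit = 0.10982 s/bit; the reciprocal is 9.106 bits/s.

9.11 bits/s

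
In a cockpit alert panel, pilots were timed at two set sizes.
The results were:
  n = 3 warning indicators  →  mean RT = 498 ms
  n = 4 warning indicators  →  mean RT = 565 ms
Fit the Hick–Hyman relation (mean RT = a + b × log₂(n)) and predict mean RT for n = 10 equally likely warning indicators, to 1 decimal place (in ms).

Solve the two-equation system in a and b:
  b = (565 − 498) / (log₂ 4 − log₂ 3) = 67 / (2 − 1.5850) = 161.431 ms/bit
  a = 498 − 161.431 × 1.5850 = 242.138 ms
Then RT(10) = 242.138 + 161.431 × log₂ 10 = 242.138 + 161.431 × 3.3219 ≈ 778.400 ms.

778.4 ms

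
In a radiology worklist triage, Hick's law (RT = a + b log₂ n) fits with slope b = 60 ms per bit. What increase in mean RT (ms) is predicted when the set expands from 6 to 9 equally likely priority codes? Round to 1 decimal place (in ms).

35.1 ms

ΔRT = (a + b log₂ n₂) − (a + b log₂ n₁) = b·(log₂ n₂ − log₂ n₁).
log₂(9) − log₂(6) = 3.1699 − 2.5850 = 0.5850.
ΔRT = 60 × 0.5850 = 35.098 ms.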